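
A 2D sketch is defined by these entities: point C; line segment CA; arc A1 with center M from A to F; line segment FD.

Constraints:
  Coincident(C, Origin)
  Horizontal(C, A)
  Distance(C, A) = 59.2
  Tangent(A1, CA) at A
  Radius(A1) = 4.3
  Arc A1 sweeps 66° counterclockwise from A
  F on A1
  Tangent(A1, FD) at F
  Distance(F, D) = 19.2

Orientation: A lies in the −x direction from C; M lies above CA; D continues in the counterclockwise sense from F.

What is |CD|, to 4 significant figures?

51.54

C is at the origin; CA is horizontal with |CA| = 59.2 and A on the −x side, so A = (-59.20, 0.000). A1 meets CA tangentially, so MA is at right angles to CA, so M = A + (0, 4.3) = (-59.20, 4.300). On A1, A sits at bearing -90° from M; a 66° counterclockwise sweep puts F at bearing -24°, so F = M + 4.3·(cos -24°, sin -24°) = (-55.27, 2.551). Since A1 is tangent to FD there, MF ⟂ FD, so FD runs along (−sin -24°, cos -24°); with |FD| = 19.2, D = (-47.46, 20.09). Then |CD| = |D − C| = 51.54.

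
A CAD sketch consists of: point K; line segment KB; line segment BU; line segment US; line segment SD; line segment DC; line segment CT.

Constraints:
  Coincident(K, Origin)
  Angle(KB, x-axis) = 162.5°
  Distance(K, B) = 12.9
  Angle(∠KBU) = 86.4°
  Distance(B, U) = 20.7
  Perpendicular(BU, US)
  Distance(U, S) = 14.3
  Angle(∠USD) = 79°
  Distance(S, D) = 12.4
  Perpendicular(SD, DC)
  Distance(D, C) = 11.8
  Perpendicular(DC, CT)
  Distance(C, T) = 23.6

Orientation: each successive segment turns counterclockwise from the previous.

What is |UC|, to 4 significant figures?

9.927

∠USD = 79.0° gives SD at 87.10° from the x-axis; with |SD| = 12.4, D = (-2.767, -7.266). SD ⟂ DC, so DC runs at 177.1°; with |DC| = 11.8, C = (-14.55, -6.669). Then |UC| = |C − U| = 9.927.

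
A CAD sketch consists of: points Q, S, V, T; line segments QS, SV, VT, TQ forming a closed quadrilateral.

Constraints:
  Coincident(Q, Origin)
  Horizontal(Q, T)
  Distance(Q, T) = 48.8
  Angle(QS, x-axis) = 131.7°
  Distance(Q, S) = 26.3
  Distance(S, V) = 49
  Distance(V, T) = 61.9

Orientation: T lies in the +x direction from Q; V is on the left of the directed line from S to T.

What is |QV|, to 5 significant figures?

56.483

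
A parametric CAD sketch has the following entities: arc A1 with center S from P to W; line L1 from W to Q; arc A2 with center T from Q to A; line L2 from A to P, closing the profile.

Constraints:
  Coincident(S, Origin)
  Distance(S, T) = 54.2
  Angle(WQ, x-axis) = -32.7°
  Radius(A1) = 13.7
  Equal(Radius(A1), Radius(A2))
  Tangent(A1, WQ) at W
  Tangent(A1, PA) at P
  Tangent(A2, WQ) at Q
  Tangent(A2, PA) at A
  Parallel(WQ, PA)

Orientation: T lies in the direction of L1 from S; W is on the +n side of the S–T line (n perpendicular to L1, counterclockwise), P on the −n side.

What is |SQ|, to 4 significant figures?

55.90

The slot axis is L1's direction at -32.7°, so u = (cos -32.7°, sin -32.7°) = (0.8415, -0.5402) and n = (−sin -32.7°, cos -32.7°) = (0.5402, 0.8415). S is at the origin and T lies 54.2 along u from S, so T = 54.2·u = (45.61, -29.28). Tangency of A1 to both parallel lines with radius 13.7 puts W and P at S ± 13.7·n: W = (7.401, 11.53), P = (-7.401, -11.53). Equal radii place Q and A the same way about T: Q = T + 13.7·n = (53.01, -17.75), A = T − 13.7·n = (38.21, -40.81). Then |SQ| = |Q − S| = 55.90.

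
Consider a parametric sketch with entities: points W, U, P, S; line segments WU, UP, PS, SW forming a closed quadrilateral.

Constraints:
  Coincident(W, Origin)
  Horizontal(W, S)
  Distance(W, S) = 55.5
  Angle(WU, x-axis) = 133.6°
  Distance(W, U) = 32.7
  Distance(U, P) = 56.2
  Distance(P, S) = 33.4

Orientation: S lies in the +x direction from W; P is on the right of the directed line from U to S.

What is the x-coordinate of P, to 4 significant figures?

23.29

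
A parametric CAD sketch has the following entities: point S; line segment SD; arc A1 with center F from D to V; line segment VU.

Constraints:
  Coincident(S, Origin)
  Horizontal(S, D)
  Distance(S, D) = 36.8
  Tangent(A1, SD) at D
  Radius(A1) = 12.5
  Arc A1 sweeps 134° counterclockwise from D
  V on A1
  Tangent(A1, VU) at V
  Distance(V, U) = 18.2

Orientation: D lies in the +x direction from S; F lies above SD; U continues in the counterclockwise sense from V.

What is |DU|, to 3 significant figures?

34.5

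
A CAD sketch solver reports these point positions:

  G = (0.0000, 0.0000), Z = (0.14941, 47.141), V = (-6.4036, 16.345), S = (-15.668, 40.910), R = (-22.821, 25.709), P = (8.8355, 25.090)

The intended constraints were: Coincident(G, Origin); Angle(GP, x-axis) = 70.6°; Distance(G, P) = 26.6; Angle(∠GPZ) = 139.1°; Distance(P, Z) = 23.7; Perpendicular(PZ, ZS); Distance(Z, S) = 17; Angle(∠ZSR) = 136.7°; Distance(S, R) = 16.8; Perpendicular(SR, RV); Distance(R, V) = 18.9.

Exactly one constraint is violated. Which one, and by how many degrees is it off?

Perpendicular(SR, RV) — off by 4.50°.

G = (0.00, 0.00) ✓; GP at 70.60° ✓; |GP| = 26.60 ✓; ∠GPZ = 139.1° ✓; |PZ| = 23.70 ✓; ∠(PZ, ZS) = 90.00° ✓; |ZS| = 17.00 ✓; ∠ZSR = 136.7° ✓; |SR| = 16.80 ✓; ∠(SR, RV) = 85.50° ✗; |RV| = 18.90 ✓.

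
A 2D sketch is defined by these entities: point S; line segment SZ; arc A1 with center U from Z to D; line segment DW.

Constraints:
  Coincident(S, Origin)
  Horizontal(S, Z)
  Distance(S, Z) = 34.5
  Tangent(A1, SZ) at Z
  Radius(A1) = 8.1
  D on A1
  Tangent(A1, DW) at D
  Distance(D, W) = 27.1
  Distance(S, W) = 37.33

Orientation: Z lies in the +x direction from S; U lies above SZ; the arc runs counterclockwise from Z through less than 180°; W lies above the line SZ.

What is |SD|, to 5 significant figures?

42.265

Checks: |SZ| = 34.50 ✓; |UD| = 8.100 ✓; ∠(UD, DW) = 90.00° ✓; |DW| = 27.10 ✓; |SW| = 37.33 ✓.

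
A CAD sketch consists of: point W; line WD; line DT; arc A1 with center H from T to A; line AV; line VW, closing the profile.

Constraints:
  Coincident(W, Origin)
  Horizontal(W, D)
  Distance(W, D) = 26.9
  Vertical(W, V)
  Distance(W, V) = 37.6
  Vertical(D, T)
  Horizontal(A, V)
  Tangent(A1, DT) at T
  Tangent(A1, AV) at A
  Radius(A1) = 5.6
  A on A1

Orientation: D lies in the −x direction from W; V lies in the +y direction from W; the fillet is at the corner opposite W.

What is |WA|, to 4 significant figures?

43.21

The virtual corner opposite W is at (-26.90, 37.60). Since A1 is tangent to DT there, HT ⟂ DT and since A1 is tangent to AV there, HA ⟂ AV, with radius 5.6, so the center H sits 5.6 in from both sides at H = (-21.30, 32.00). That places the tangent points at T = (-26.90, 32.00) on DT and A = (-21.30, 37.60) on AV. Then |WA| = |A − W| = 43.21.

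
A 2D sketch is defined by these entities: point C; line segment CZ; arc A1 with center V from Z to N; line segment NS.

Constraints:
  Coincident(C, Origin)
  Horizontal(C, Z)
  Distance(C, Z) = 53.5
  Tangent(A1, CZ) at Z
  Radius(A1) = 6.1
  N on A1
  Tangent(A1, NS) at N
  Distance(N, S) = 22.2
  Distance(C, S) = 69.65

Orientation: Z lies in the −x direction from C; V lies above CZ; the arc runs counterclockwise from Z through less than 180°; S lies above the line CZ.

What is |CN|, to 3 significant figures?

50.2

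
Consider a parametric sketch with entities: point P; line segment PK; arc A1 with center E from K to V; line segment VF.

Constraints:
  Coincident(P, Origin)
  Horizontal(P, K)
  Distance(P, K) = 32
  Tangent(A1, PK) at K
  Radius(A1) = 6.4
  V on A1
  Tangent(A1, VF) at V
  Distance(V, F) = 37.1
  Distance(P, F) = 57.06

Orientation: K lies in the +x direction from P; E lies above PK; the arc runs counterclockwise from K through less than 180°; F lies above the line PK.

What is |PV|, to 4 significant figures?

38.97

P is at the origin; P and K share the same y with |PK| = 32.0 and K on the +x side, so K = (32.00, 0.000). A1 meets PK tangentially, so EK is at right angles to PK, so E = K + (0, 6.4) = (32.00, 6.400). Since EV ⟂ VF (tangency), |EF| = √(6.4² + 37.1²) = 37.65 regardless of where V sits on A1. So F lies on both circle(P, 57.06) and circle(E, 37.65); the above-PK intersection is F = (36.61, 43.76). V is the foot of the tangent from F: V = (38.39, 6.707).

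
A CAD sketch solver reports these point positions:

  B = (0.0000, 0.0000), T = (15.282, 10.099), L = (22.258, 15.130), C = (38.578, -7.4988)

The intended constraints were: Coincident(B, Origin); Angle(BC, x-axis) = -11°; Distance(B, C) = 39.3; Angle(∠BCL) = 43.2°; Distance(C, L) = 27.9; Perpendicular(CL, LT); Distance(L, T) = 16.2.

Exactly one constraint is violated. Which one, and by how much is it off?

Distance(L, T) = 16.2 — off by 7.60.

B = (0.00, 0.00) ✓; BC at -11.00° ✓; |BC| = 39.30 ✓; ∠BCL = 43.20° ✓; |CL| = 27.90 ✓; ∠(CL, LT) = 90.00° ✓; |LT| = 8.601 ✗.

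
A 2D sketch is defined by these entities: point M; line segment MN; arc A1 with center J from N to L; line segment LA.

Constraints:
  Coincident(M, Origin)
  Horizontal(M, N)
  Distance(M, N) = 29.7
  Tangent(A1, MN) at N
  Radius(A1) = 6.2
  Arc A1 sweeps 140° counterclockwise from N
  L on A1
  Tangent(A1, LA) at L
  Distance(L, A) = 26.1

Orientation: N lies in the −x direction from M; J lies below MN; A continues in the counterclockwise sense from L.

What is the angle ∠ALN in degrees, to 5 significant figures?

110.00°

M is at the origin; M and N share the same y with |MN| = 29.7 and N on the −x side, so N = (-29.700, 0.0000). The tangent condition forces JN to be normal to MN, so J = N + (0, -6.2) = (-29.700, -6.2000). On A1, N sits at bearing 90° from J; a 140° counterclockwise sweep puts L at bearing 230°, so L = J + 6.2·(cos 230°, sin 230°) = (-33.685, -10.949). Since A1 is tangent to LA there, JL ⟂ LA, so LA runs along (−sin 230°, cos 230°); with |LA| = 26.1, A = (-13.692, -27.726). Then cos ∠ALN = LA·LN / (|LA||LN|), giving 110.00°.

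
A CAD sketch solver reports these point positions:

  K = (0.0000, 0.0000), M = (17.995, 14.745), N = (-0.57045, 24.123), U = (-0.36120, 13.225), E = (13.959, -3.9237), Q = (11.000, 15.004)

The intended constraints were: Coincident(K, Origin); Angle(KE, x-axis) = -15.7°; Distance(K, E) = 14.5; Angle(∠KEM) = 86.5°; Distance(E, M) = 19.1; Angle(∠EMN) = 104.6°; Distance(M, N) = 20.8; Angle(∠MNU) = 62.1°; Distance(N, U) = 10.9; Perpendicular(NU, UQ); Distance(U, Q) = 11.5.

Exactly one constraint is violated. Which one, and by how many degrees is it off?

Perpendicular(NU, UQ) — off by 7.80°.

K = (0.00, 0.00) ✓; KE at -15.70° ✓; |KE| = 14.50 ✓; ∠KEM = 86.50° ✓; |EM| = 19.10 ✓; ∠EMN = 104.6° ✓; |MN| = 20.80 ✓; ∠MNU = 62.10° ✓; |NU| = 10.90 ✓; ∠(NU, UQ) = 97.80° ✗; |UQ| = 11.50 ✓.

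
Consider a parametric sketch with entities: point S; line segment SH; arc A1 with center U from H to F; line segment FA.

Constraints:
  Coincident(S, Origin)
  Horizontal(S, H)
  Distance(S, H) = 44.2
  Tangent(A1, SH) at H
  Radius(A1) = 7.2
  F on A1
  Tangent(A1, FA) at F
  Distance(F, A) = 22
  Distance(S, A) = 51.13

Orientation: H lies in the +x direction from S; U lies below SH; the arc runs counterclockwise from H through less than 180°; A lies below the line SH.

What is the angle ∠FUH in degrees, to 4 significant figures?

100.9°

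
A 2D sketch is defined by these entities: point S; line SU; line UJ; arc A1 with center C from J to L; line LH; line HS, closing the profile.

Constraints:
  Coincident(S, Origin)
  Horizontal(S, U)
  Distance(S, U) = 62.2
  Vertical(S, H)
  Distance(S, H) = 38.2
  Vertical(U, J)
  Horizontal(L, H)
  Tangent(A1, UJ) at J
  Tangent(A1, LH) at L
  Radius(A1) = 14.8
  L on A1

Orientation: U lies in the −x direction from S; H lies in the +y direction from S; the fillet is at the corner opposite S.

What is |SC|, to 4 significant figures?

52.86

S is at the origin; SU is horizontal with |SU| = 62.2 and U on the −x side, so U = (-62.20, 0.000). SH is vertical with |SH| = 38.2 and H on the +y side, so H = (0.000, 38.20). The virtual corner opposite S is at (-62.20, 38.20). The tangent condition forces CJ to be normal to UJ and the tangent condition forces CL to be normal to LH, with radius 14.8, so the center C sits 14.8 in from both sides at C = (-47.40, 23.40). Then |SC| = |C − S| = 52.86.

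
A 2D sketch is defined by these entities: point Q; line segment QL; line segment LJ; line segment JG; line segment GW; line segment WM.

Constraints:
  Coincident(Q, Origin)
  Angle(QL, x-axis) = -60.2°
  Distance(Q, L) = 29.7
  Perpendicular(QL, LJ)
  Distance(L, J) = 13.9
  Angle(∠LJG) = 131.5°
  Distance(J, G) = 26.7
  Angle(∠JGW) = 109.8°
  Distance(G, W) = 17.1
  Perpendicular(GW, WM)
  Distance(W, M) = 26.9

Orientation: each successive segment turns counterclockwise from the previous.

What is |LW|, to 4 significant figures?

42.09

Q is at the origin; QL runs at -60.2° with length 29.7, so L = (14.76, -25.77). QL ⟂ LJ, so LJ runs at 29.80°; with |LJ| = 13.9, J = (26.82, -18.86). ∠LJG = 131.5° gives JG at 78.30° from the x-axis; with |JG| = 26.7, G = (32.24, 7.281). ∠JGW = 109.8° gives GW at 148.5° from the x-axis; with |GW| = 17.1, W = (17.66, 16.22). Then |LW| = |W − L| = 42.09.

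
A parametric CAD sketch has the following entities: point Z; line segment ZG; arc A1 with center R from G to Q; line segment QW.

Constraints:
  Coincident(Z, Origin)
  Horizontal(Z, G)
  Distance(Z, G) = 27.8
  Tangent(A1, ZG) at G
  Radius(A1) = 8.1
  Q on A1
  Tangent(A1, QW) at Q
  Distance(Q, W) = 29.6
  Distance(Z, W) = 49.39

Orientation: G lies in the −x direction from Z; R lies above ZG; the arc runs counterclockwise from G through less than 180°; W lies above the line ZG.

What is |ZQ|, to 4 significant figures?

23.02

Z is at the origin; ZG is horizontal with |ZG| = 27.8 and G on the −x side, so G = (-27.80, 0.000). Tangency of A1 to ZG means the radius RG is perpendicular to ZG, so R = G + (0, 8.1) = (-27.80, 8.100). Since RQ ⟂ QW (tangency), |RW| = √(8.1² + 29.6²) = 30.69 regardless of where Q sits on A1. So W lies on both circle(Z, 49.39) and circle(R, 30.69); the above-ZG intersection is W = (-30.76, 38.65). Q is the foot of the tangent from W: Q = (-20.23, 10.98).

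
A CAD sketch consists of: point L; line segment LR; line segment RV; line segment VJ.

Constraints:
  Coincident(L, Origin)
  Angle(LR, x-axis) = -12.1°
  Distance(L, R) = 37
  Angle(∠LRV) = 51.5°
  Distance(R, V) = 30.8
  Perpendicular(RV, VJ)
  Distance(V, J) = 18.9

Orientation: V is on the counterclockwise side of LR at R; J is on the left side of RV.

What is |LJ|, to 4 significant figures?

12.71

L is at the origin; LR runs at -12.1° with length 37.0, so R = 37.0·(cos -12.1°, sin -12.1°) = (36.18, -7.756). ∠LRV = 51.5°, so RV runs at -12.1° + (180° − 51.5°) = 116.4° from the x-axis; with |RV| = 30.8, V = R + 30.8·(cos 116.4°, sin 116.4°) = (22.48, 19.83). RV ⟂ VJ; with |VJ| = 18.9 on the left of RV, J = V + 18.9·(-0.8957, -0.4446) = (5.554, 11.43). Then |LJ| = |J − L| = 12.71.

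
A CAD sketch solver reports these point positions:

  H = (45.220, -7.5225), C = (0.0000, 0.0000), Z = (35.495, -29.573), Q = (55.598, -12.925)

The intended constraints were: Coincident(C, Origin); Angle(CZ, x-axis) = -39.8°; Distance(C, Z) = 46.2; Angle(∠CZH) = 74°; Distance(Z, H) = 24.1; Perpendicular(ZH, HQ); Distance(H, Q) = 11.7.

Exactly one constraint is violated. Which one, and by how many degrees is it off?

Perpendicular(ZH, HQ) — off by 3.70°.

C = (0.00, 0.00) ✓; CZ at -39.80° ✓; |CZ| = 46.20 ✓; ∠CZH = 74.00° ✓; |ZH| = 24.10 ✓; ∠(ZH, HQ) = 93.70° ✗; |HQ| = 11.70 ✓.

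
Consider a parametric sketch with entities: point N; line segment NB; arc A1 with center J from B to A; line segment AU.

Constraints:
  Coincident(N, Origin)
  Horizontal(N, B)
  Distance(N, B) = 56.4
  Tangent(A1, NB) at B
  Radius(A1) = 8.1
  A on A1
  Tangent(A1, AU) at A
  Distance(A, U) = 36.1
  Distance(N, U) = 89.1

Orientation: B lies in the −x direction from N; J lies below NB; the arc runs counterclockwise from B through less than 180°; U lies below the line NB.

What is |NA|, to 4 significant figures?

63.45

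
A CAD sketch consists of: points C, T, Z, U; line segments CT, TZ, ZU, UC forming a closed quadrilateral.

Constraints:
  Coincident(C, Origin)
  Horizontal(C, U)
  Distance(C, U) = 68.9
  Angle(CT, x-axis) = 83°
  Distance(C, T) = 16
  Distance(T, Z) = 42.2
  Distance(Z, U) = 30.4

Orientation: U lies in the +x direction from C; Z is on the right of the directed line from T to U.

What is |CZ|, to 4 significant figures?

39.12

Checks: |TZ| = 42.20 ✓; |ZU| = 30.40 ✓.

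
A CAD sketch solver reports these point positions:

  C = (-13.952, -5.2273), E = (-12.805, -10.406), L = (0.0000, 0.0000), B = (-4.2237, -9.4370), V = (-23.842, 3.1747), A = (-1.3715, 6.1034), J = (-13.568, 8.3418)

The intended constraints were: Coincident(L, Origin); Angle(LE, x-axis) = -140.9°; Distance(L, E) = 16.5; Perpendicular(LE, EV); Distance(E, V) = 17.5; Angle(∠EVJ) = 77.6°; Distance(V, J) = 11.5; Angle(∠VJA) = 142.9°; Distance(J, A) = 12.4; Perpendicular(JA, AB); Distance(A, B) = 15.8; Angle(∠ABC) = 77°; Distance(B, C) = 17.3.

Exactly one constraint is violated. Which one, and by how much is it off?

Distance(B, C) = 17.3 — off by 6.70.

L = (0.00, 0.00) ✓; LE at -140.9° ✓; |LE| = 16.50 ✓; ∠(LE, EV) = 90.00° ✓; |EV| = 17.50 ✓; ∠EVJ = 77.60° ✓; |VJ| = 11.50 ✓; ∠VJA = 142.9° ✓; |JA| = 12.40 ✓; ∠(JA, AB) = 90.00° ✓; |AB| = 15.80 ✓; ∠ABC = 77.00° ✓; |BC| = 10.60 ✗.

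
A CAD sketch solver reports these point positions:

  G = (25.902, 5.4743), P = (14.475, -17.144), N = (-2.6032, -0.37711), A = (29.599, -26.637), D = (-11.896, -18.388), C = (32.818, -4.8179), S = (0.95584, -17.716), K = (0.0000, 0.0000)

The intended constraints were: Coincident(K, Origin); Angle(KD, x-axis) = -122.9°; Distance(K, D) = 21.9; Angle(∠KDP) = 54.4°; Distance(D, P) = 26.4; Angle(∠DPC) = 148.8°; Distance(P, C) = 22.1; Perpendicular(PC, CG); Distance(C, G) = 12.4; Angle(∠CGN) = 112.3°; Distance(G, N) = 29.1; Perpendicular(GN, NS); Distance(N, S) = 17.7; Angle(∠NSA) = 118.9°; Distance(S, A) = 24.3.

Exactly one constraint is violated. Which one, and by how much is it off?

Distance(S, A) = 24.3 — off by 5.70.

K = (0.00, 0.00) ✓; KD at -122.9° ✓; |KD| = 21.90 ✓; ∠KDP = 54.40° ✓; |DP| = 26.40 ✓; ∠DPC = 148.8° ✓; |PC| = 22.10 ✓; ∠(PC, CG) = 90.00° ✓; |CG| = 12.40 ✓; ∠CGN = 112.3° ✓; |GN| = 29.10 ✓; ∠(GN, NS) = 90.00° ✓; |NS| = 17.70 ✓; ∠NSA = 118.9° ✓; |SA| = 30.00 ✗.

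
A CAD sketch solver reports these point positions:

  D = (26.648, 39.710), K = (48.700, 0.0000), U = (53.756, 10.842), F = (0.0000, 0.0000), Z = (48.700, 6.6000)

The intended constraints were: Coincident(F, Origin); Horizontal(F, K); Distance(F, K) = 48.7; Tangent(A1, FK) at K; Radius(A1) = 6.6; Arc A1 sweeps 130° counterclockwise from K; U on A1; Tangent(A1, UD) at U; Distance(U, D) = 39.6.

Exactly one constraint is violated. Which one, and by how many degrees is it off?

Tangent(A1, UD) at U — off by 3.20°.

F = (0.00, 0.00) ✓; F.y = 0.00, K.y = 0.00 ✓; |FK| = 48.70 ✓; ∠(ZK, KF) = 90.00° ✓; |ZK| = 6.600 ✓; bearing(Z→U) − bearing(Z→K) = 130.0° ✓; |ZU| = 6.600 ✓; ∠(ZU, UD) = 86.80° ✗; |UD| = 39.60 ✓.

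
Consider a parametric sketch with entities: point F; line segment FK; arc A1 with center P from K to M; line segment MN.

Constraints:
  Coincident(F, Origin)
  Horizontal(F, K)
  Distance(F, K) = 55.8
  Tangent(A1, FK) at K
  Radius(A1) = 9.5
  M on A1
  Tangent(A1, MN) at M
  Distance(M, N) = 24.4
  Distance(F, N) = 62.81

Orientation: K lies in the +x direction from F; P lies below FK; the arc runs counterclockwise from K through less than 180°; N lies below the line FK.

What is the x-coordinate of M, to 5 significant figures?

46.532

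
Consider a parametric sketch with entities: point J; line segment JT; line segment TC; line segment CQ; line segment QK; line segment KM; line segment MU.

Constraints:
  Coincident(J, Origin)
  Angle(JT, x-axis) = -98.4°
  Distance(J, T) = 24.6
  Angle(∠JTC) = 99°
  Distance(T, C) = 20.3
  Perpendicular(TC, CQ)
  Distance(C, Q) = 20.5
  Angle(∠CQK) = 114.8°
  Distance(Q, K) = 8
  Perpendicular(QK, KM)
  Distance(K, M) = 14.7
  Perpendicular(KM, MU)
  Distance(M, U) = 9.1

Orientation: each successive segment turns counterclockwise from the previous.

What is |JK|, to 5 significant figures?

16.892

J is at the origin; JT runs at -98.4° with length 24.6, so T = (-3.5936, -24.336). ∠JTC = 99.0° gives TC at -17.400° from the x-axis; with |TC| = 20.3, C = (15.777, -30.407). TC ⟂ CQ, so CQ runs at 72.600°; with |CQ| = 20.5, Q = (21.908, -10.845). ∠CQK = 114.8° gives QK at 137.80° from the x-axis; with |QK| = 8.0, K = (15.981, -5.4709). Then |JK| = |K − J| = 16.892.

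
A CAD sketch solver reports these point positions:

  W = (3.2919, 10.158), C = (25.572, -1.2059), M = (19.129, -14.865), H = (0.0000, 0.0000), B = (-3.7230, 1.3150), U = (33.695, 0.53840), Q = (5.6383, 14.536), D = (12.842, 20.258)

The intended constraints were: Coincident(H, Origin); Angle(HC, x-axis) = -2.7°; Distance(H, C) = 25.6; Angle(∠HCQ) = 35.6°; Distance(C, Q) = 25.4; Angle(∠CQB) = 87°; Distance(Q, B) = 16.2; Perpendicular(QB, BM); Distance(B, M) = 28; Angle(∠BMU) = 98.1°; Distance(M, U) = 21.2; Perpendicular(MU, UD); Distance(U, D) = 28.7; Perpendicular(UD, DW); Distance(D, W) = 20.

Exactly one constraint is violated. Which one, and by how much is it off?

Distance(D, W) = 20 — off by 6.10.

H = (0.00, 0.00) ✓; HC at -2.700° ✓; |HC| = 25.60 ✓; ∠HCQ = 35.60° ✓; |CQ| = 25.40 ✓; ∠CQB = 87.00° ✓; |QB| = 16.20 ✓; ∠(QB, BM) = 90.00° ✓; |BM| = 28.00 ✓; ∠BMU = 98.10° ✓; |MU| = 21.20 ✓; ∠(MU, UD) = 90.00° ✓; |UD| = 28.70 ✓; ∠(UD, DW) = 90.00° ✓; |DW| = 13.90 ✗.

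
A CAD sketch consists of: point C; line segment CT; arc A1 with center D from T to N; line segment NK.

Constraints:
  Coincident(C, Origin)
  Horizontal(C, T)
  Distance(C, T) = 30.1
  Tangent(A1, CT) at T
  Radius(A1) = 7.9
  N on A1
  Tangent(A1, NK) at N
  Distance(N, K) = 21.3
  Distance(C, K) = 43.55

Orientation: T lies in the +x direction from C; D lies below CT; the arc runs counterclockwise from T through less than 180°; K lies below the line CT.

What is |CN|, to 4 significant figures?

25.29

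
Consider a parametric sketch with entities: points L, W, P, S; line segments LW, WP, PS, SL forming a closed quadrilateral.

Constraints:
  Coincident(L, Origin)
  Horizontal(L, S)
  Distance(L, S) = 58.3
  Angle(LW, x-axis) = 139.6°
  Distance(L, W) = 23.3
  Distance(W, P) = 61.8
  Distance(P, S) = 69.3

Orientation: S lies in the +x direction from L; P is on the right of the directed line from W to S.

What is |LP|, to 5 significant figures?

42.987

L is at the origin; LS is horizontal with |LS| = 58.3 and S in +x, so S = (58.3, 0). LW runs at 139.6° with |LW| = 23.3, so W = (-17.744, 15.101). P is determined by |WP| = 61.8 and |PS| = 69.3 together: it lies at the intersection of circle(W, 61.8) and circle(S, 69.3). With |WS| = 77.529, the foot of the radical line on WS is 32.423 from W and the perpendicular offset is √(61.8² − 32.423²) = 52.612. Taking the right-of-WS solution: P = (3.8106, -42.818).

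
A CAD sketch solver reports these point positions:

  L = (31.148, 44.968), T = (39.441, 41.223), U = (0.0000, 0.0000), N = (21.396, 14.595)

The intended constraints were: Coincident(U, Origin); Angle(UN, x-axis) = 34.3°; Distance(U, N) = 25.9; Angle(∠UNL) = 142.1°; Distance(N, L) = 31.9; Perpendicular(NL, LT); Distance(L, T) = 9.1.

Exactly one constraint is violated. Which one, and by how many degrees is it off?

Perpendicular(NL, LT) — off by 6.50°.

U = (0.00, 0.00) ✓; UN at 34.30° ✓; |UN| = 25.90 ✓; ∠UNL = 142.1° ✓; |NL| = 31.90 ✓; ∠(NL, LT) = 96.50° ✗; |LT| = 9.099 ✓.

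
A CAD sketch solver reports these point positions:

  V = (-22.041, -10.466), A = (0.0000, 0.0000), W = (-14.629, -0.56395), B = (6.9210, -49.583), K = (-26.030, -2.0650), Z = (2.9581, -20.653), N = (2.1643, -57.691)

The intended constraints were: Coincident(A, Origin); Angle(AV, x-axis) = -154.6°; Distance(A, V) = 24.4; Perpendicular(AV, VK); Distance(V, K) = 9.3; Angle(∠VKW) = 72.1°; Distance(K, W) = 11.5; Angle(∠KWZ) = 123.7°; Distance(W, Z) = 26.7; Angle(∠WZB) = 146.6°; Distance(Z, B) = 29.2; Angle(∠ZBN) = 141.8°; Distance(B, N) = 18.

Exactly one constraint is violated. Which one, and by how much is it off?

Distance(B, N) = 18 — off by 8.60.

A = (0.00, 0.00) ✓; AV at -154.6° ✓; |AV| = 24.40 ✓; ∠(AV, VK) = 90.00° ✓; |VK| = 9.300 ✓; ∠VKW = 72.10° ✓; |KW| = 11.50 ✓; ∠KWZ = 123.7° ✓; |WZ| = 26.70 ✓; ∠WZB = 146.6° ✓; |ZB| = 29.20 ✓; ∠ZBN = 141.8° ✓; |BN| = 9.400 ✗.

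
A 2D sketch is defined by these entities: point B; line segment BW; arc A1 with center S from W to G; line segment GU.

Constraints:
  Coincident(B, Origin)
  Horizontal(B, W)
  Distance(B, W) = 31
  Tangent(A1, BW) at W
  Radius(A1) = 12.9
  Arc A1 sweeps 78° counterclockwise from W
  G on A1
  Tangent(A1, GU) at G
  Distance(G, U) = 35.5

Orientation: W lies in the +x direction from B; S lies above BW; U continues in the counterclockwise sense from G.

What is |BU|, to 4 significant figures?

67.98

B is at the origin; BW is horizontal with |BW| = 31.0 and W on the +x side, so W = (31.00, 0.000). A1 meets BW tangentially, so SW is at right angles to BW, so S = W + (0, 12.9) = (31.00, 12.90). On A1, W sits at bearing -90° from S; a 78° counterclockwise sweep puts G at bearing -12°, so G = S + 12.9·(cos -12°, sin -12°) = (43.62, 10.22). Tangency of A1 to GU means the radius SG is perpendicular to GU, so GU runs along (−sin -12°, cos -12°); with |GU| = 35.5, U = (51.00, 44.94). Then |BU| = |U − B| = 67.98.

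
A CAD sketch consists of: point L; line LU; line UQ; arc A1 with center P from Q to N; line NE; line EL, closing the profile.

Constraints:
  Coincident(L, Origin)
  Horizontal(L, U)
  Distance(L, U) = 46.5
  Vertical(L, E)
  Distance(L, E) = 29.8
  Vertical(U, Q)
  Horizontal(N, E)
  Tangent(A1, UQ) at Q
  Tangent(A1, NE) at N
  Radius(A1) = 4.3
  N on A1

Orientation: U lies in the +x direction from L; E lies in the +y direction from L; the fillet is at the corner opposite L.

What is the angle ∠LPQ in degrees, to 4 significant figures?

148.9°

L is at the origin; LU is horizontal with |LU| = 46.5 and U on the +x side, so U = (46.50, 0.000). LE is vertical with |LE| = 29.8 and E on the +y side, so E = (0.000, 29.80). The virtual corner opposite L is at (46.50, 29.80). Tangency of A1 to UQ means the radius PQ is perpendicular to UQ and the tangent condition forces PN to be normal to NE, with radius 4.3, so the center P sits 4.3 in from both sides at P = (42.20, 25.50). That places the tangent points at Q = (46.50, 25.50) on UQ and N = (42.20, 29.80) on NE. Then cos ∠LPQ = PL·PQ / (|PL||PQ|), giving 148.9°.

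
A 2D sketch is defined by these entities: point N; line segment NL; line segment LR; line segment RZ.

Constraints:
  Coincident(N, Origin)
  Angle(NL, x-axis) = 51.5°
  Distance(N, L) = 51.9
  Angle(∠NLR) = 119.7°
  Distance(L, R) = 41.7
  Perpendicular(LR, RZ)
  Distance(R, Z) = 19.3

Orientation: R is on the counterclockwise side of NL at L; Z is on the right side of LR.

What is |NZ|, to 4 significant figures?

93.22

N is at the origin; NL runs at 51.5° with length 51.9, so L = 51.9·(cos 51.5°, sin 51.5°) = (32.31, 40.62). ∠NLR = 119.7°, so LR runs at 51.5° + (180° − 119.7°) = 111.8° from the x-axis; with |LR| = 41.7, R = L + 41.7·(cos 111.8°, sin 111.8°) = (16.82, 79.34). LR ⟂ RZ; with |RZ| = 19.3 on the right of LR, Z = R + 19.3·(0.9285, 0.3714) = (34.74, 86.50). Then |NZ| = |Z − N| = 93.22.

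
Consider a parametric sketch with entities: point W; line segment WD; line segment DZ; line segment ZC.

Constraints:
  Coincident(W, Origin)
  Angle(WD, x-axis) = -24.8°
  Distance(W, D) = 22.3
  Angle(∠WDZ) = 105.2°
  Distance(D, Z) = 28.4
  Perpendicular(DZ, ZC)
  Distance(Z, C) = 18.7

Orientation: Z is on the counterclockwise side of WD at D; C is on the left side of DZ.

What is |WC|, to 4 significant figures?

34.36

W is at the origin; WD runs at -24.8° with length 22.3, so D = 22.3·(cos -24.8°, sin -24.8°) = (20.24, -9.354). ∠WDZ = 105.2°, so DZ runs at -24.8° + (180° − 105.2°) = 50.00° from the x-axis; with |DZ| = 28.4, Z = D + 28.4·(cos 50.00°, sin 50.00°) = (38.50, 12.40). The perpendicularity gives ZC at right angles to DZ; with |ZC| = 18.7 on the left of DZ, C = Z + 18.7·(-0.7660, 0.6428) = (24.17, 24.42). Then |WC| = |C − W| = 34.36.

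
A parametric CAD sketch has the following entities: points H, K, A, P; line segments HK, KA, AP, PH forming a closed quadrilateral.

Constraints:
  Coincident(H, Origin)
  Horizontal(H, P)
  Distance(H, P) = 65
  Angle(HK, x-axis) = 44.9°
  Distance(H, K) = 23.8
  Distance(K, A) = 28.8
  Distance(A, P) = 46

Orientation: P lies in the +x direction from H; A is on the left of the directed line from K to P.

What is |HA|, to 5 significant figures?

52.599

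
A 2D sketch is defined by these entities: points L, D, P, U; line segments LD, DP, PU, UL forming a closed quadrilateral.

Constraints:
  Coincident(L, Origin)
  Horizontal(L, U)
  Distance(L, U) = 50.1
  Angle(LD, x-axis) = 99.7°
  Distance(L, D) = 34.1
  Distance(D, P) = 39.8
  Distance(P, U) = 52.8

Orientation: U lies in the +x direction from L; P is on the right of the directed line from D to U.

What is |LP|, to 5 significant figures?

6.4847

L is at the origin; L and U share the same y with |LU| = 50.1 and U in +x, so U = (50.1, 0). LD runs at 99.7° with |LD| = 34.1, so D = (-5.7455, 33.612). P is determined by |DP| = 39.8 and |PU| = 52.8 together: it lies at the intersection of circle(D, 39.8) and circle(U, 52.8). With |DU| = 65.181, the foot of the radical line on DU is 23.356 from D and the perpendicular offset is √(39.8² − 23.356²) = 32.226. Taking the right-of-DU solution: P = (-2.3531, -6.0427).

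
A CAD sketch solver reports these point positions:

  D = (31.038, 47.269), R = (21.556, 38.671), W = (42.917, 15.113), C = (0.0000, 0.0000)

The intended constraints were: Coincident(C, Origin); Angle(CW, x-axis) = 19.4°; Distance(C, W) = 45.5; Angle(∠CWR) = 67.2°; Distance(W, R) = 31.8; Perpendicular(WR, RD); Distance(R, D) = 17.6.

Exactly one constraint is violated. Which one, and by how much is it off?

Distance(R, D) = 17.6 — off by 4.80.

C = (0.00, 0.00) ✓; CW at 19.40° ✓; |CW| = 45.50 ✓; ∠CWR = 67.20° ✓; |WR| = 31.80 ✓; ∠(WR, RD) = 90.00° ✓; |RD| = 12.80 ✗.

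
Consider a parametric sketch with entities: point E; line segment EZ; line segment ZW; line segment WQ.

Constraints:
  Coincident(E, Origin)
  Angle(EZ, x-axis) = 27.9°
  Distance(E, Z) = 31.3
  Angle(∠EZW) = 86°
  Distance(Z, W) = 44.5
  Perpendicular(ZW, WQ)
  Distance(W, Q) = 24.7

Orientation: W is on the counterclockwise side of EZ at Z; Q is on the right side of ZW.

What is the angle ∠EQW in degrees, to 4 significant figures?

37.11°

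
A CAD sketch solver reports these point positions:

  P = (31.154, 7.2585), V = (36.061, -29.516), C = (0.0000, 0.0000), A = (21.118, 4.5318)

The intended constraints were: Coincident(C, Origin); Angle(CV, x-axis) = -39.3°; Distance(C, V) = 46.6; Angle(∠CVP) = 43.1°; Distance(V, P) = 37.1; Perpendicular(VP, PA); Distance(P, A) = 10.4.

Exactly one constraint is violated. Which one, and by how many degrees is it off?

Perpendicular(VP, PA) — off by 7.60°.

C = (0.00, 0.00) ✓; CV at -39.30° ✓; |CV| = 46.60 ✓; ∠CVP = 43.10° ✓; |VP| = 37.10 ✓; ∠(VP, PA) = 97.60° ✗; |PA| = 10.40 ✓.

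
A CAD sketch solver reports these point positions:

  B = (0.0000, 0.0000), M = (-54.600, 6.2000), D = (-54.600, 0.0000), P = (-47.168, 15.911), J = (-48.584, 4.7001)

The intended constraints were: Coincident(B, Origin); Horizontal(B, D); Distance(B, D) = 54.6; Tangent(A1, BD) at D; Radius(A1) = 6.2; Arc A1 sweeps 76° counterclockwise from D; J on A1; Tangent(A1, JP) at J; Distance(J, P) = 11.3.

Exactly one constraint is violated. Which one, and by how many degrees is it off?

Tangent(A1, JP) at J — off by 6.80°.

B = (0.00, 0.00) ✓; B.y = 0.00, D.y = 0.00 ✓; |BD| = 54.60 ✓; ∠(MD, DB) = 90.00° ✓; |MD| = 6.200 ✓; bearing(M→J) − bearing(M→D) = 76.00° ✓; |MJ| = 6.200 ✓; ∠(MJ, JP) = 83.20° ✗; |JP| = 11.30 ✓.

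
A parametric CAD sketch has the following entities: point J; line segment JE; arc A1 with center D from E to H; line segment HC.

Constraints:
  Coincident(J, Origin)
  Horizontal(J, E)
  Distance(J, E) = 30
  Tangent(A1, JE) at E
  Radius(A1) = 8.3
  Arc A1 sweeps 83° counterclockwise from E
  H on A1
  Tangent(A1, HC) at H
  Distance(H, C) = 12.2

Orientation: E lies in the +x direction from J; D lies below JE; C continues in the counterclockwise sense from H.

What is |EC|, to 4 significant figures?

21.70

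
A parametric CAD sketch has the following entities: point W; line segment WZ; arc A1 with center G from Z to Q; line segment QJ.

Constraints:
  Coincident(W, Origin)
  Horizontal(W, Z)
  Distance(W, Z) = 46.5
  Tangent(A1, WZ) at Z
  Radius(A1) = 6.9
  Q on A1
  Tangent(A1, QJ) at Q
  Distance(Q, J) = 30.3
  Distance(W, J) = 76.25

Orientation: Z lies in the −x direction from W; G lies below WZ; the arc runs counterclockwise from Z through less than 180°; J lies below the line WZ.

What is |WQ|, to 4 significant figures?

51.57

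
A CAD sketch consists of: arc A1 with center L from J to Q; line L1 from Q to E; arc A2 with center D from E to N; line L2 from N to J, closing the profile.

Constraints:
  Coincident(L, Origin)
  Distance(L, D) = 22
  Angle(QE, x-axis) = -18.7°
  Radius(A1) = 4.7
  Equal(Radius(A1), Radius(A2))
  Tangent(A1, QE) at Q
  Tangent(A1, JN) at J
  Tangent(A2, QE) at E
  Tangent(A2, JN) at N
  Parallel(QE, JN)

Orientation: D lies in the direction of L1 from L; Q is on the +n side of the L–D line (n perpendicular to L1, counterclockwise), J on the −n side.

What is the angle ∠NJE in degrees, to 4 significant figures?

23.14°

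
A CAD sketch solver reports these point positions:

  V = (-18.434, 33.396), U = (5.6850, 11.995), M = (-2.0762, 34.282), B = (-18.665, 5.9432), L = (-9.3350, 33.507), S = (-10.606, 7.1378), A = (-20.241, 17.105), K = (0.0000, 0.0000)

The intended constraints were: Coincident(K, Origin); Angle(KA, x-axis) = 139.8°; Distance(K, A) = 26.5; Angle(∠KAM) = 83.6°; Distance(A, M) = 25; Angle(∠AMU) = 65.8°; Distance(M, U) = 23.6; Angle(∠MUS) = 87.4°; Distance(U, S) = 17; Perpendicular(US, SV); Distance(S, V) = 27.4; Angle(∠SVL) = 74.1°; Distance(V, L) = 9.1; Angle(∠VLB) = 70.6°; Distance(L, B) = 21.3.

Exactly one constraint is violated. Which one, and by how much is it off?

Distance(L, B) = 21.3 — off by 7.80.

K = (0.00, 0.00) ✓; KA at 139.8° ✓; |KA| = 26.50 ✓; ∠KAM = 83.60° ✓; |AM| = 25.00 ✓; ∠AMU = 65.80° ✓; |MU| = 23.60 ✓; ∠MUS = 87.40° ✓; |US| = 17.00 ✓; ∠(US, SV) = 90.00° ✓; |SV| = 27.40 ✓; ∠SVL = 74.10° ✓; |VL| = 9.100 ✓; ∠VLB = 70.60° ✓; |LB| = 29.10 ✗.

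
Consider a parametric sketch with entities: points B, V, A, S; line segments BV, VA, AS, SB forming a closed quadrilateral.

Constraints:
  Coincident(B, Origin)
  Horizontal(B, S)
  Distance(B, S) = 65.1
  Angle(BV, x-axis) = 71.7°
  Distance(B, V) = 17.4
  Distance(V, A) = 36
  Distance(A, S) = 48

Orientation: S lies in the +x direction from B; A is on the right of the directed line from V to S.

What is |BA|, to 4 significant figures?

25.87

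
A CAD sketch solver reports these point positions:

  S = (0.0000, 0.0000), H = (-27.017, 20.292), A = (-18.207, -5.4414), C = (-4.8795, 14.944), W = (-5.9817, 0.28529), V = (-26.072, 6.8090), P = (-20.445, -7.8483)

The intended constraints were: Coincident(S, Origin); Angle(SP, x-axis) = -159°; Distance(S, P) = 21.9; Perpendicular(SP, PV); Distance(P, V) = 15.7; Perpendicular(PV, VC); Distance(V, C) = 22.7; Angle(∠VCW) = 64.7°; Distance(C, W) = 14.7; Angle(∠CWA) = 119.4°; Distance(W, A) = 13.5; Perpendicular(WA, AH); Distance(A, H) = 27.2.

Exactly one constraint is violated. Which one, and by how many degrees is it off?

Perpendicular(WA, AH) — off by 6.20°.

S = (0.00, 0.00) ✓; SP at -159.0° ✓; |SP| = 21.90 ✓; ∠(SP, PV) = 90.00° ✓; |PV| = 15.70 ✓; ∠(PV, VC) = 90.00° ✓; |VC| = 22.70 ✓; ∠VCW = 64.70° ✓; |CW| = 14.70 ✓; ∠CWA = 119.4° ✓; |WA| = 13.50 ✓; ∠(WA, AH) = 96.20° ✗; |AH| = 27.20 ✓.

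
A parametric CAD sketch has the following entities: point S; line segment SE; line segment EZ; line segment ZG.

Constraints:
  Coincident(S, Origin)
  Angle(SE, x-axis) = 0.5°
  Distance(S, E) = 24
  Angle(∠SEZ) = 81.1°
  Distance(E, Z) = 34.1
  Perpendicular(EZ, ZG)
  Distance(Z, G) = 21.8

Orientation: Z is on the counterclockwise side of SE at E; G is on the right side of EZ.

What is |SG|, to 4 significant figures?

54.72

S is at the origin; SE runs at 0.5° with length 24.0, so E = 24.0·(cos 0.5°, sin 0.5°) = (24.00, 0.2094). ∠SEZ = 81.1°, so EZ runs at 0.5° + (180° − 81.1°) = 99.40° from the x-axis; with |EZ| = 34.1, Z = E + 34.1·(cos 99.40°, sin 99.40°) = (18.43, 33.85). The perpendicularity gives ZG at right angles to EZ; with |ZG| = 21.8 on the right of EZ, G = Z + 21.8·(0.9866, 0.1633) = (39.94, 37.41). Then |SG| = |G − S| = 54.72.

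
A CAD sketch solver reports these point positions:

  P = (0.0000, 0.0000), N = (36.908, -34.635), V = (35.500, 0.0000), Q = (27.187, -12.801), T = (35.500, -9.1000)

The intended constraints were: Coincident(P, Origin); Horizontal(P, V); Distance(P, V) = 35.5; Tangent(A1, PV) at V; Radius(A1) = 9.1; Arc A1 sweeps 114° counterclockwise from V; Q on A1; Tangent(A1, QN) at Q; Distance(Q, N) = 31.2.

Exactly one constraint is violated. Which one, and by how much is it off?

Distance(Q, N) = 31.2 — off by 7.30.

P = (0.00, 0.00) ✓; P.y = 0.00, V.y = 0.00 ✓; |PV| = 35.50 ✓; ∠(TV, VP) = 90.00° ✓; |TV| = 9.100 ✓; bearing(T→Q) − bearing(T→V) = 114.0° ✓; |TQ| = 9.100 ✓; ∠(TQ, QN) = 90.00° ✓; |QN| = 23.90 ✗.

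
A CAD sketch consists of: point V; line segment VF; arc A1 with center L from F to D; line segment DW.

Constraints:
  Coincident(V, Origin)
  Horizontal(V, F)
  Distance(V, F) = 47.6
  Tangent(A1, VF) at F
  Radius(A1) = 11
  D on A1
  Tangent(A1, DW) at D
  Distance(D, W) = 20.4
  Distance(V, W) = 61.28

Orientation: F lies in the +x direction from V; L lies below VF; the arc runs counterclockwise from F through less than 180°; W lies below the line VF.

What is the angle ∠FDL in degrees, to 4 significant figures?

26.57°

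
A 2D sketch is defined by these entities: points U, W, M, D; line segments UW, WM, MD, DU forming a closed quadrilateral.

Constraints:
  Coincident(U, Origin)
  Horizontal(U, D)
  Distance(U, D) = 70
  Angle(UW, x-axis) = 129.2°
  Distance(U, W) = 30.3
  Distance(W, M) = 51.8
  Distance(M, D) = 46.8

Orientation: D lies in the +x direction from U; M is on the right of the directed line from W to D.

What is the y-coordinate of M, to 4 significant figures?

-5.823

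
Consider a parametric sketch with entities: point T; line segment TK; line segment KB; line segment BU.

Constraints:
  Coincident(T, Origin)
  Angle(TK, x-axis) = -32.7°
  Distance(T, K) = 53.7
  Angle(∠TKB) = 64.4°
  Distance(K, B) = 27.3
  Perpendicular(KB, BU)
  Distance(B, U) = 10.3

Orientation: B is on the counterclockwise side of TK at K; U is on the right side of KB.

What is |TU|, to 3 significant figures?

58.9

T is at the origin; TK runs at -32.7° with length 53.7, so K = 53.7·(cos -32.7°, sin -32.7°) = (45.2, -29.0). ∠TKB = 64.4°, so KB runs at -32.7° + (180° − 64.4°) = 82.9° from the x-axis; with |KB| = 27.3, B = K + 27.3·(cos 82.9°, sin 82.9°) = (48.6, -1.92). KB is perpendicular to BU; with |BU| = 10.3 on the right of KB, U = B + 10.3·(0.992, -0.124) = (58.8, -3.19). Then |TU| = |U − T| = 58.9.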